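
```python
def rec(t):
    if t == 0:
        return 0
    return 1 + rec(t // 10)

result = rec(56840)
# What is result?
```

Count of digits of 56840: 5

Answer: 5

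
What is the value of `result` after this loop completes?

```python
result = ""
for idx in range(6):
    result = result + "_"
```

Repeat '_' 6 times
`result` takes the values: "" → "_" → "__" → "___" → "____" → "_____" → "______"

Answer: "______"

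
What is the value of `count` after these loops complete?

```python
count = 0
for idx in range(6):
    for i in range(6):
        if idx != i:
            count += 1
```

6² - 6 (exclude diagonal)
`count` takes the values: 0 → 1 → 2 → 3 → 4 → 5 → 6 → 7 → 8 → 9 → 10 → 11 → 12 → 13 → 14 → 15 → 16 → 17 → 18 → 19 → 20 → 21 → 22 → 23 → 24 → 25 → 26 → 27 → 28 → 29 → 30

Answer: 30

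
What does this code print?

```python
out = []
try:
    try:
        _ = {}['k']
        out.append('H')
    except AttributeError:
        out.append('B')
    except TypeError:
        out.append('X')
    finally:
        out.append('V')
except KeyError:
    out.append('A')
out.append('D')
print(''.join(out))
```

Execution trace: 'V' (finally) → 'A' (outer except KeyError) → 'D' (after the try/except). Output: VAD

Answer: VAD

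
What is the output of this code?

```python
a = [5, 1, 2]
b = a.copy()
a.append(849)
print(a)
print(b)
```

Key concept: list.copy() creates independent copy.
Step by step:
`a = [5, 1, 2]` → a = [5, 1, 2]
`b = a.copy()` → b = [5, 1, 2]
`a.append(849)` → a = [5, 1, 2, 849]
`print(a)` → prints [5, 1, 2, 849]
`print(b)` → prints [5, 1, 2]

Answer:
[5, 1, 2, 849]
[5, 1, 2]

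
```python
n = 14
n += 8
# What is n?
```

Trace:
`n = 14` → n = 14
`n += 8` → n = 22
So n = 22

Answer: 22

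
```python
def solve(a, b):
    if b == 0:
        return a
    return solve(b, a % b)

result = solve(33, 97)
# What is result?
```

solve(33, 97) -> solve(97, 33) -> solve(33, 31) -> solve(31, 2) -> solve(2, 1) -> solve(1, 0) -> 1

Answer: 1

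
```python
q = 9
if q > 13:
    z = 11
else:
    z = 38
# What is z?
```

Trace:
`q = 9` → q = 9
`if q > 13: ...` → q > 13 is False, take else branch → z = 38
So z = 38

Answer: 38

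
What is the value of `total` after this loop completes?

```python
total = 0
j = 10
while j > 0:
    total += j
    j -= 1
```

Sum 10 down to 1
`total` takes the values: 0 → 10 → 19 → 27 → 34 → 40 → 45 → 49 → 52 → 54 → 55

Answer: 55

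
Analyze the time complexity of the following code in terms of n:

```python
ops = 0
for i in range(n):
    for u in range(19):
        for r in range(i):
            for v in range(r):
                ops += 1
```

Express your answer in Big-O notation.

Each loop level contributes: n × 1 × n × n. Multiplying the contributions gives O(n^3).

Answer: O(n^3)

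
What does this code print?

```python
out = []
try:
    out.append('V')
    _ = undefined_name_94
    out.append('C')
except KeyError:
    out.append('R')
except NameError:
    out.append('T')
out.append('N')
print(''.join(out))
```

Execution trace: 'V' (try body) → 'T' (except NameError) → 'N' (after the try/except). Output: VTN

Answer: VTN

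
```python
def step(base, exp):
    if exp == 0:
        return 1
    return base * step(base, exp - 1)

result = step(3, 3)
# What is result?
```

step(3, 3) = 3 * 3 * 3 = 27

Answer: 27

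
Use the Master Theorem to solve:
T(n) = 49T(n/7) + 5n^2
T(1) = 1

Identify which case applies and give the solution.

a=49, b=7, f(n)=5n^2. log_7(49) = 2. Since c=2 = 2, Case 2 applies: T(n) = Θ(n^log_b(a) · log n) = O(n^2 log n).

Answer: O(n^2 log n) - Case 2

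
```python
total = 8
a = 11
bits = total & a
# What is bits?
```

Trace:
`total = 8` → total = 8
`a = 11` → a = 11
`bits = total & a` → bits = 8
So bits = 8

Answer: 8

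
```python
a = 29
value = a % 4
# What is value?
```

Trace:
`a = 29` → a = 29
`value = a % 4` → value = 1
So value = 1

Answer: 1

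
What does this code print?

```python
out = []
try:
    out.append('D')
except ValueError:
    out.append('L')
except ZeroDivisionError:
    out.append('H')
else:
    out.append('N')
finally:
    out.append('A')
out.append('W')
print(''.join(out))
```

Execution trace: 'D' (try body, no exception) → 'N' (else) → 'A' (finally) → 'W' (after the try/except). Output: DNAW

Answer: DNAW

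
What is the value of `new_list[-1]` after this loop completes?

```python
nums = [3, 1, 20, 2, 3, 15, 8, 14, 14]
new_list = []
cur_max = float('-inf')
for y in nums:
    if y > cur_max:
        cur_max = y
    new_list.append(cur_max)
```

Running max ends at 20
`new_list` takes the values: [] → [3] → [3, 3] → [3, 3, 20] → [3, 3, 20, 20] → [3, 3, 20, 20, 20] → [3, 3, 20, 20, 20, 20] → [3, 3, 20, 20, 20, 20, 20] → [3, 3, 20, 20, 20, 20, 20, 20] → [3, 3, 20, 20, 20, 20, 20, 20, 20]
So `new_list[-1]` = 20

Answer: 20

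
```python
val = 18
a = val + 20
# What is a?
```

Trace:
`val = 18` → val = 18
`a = val + 20` → a = 38
So a = 38

Answer: 38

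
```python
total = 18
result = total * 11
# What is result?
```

Trace:
`total = 18` → total = 18
`result = total * 11` → result = 198
So result = 198

Answer: 198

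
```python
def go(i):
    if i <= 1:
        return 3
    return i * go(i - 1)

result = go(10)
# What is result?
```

go(10) = 10 * 9 * 8 * 7 * 6 * 5 * 4 * 3 * 2 * 3 = 10886400

Answer: 10886400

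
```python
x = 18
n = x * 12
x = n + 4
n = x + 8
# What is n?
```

Trace:
`x = 18` → x = 18
`n = x * 12` → n = 216
`x = n + 4` → x = 220
`n = x + 8` → n = 228
So n = 228

Answer: 228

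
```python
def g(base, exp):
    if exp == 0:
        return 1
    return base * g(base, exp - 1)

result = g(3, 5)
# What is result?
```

g(3, 5) = 3 * 3 * 3 * 3 * 3 = 243

Answer: 243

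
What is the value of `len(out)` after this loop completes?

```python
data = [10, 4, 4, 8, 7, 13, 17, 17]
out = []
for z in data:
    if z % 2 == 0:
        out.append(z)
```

Count even numbers in [10, 4, 4, 8, 7, 13, 17, 17]
`out` takes the values: [] → [10] → [10, 4] → [10, 4, 4] → [10, 4, 4, 8]
So `len(out)` = 4

Answer: 4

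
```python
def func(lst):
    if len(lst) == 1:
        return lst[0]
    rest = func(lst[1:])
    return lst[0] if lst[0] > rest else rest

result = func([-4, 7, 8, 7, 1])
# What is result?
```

Recursive max over [-4, 7, 8, 7, 1] = 8

Answer: 8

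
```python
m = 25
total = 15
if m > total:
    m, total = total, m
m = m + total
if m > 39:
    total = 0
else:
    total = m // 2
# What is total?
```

Trace:
`m = 25` → m = 25
`total = 15` → total = 15
`if m > total: ...` → m > total is True → m = 15; total = 25
`m = m + total` → m = 40
`if m > 39: ...` → m > 39 is True → total = 0
So total = 0

Answer: 0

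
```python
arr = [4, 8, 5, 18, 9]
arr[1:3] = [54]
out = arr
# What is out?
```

Trace:
`arr = [4, 8, 5, 18, 9]` → arr = [4, 8, 5, 18, 9]
`arr[1:3] = [54]` → arr = [4, 54, 18, 9]
`out = arr` → out = [4, 54, 18, 9]
So out = [4, 54, 18, 9]

Answer: [4, 54, 18, 9]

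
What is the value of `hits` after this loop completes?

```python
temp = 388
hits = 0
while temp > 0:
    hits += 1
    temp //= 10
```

Count digits by repeated division by 10
`hits` takes the values: 0 → 1 → 2 → 3

Answer: 3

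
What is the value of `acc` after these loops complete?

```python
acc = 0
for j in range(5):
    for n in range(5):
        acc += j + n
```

Sum of all j+n for j,n in 5x5
`acc` takes the values: 0 → 1 → 3 → 6 → 10 → 11 → 13 → 16 → 20 → 25 → 27 → 30 → 34 → 39 → 45 → 48 → 52 → 57 → 63 → 70 → 74 → 79 → 85 → 92 → 100

Answer: 100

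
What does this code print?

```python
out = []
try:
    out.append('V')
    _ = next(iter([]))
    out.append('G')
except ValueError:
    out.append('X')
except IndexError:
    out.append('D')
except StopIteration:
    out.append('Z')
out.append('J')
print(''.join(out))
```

Execution trace: 'V' (try body) → 'Z' (except StopIteration) → 'J' (after the try/except). Output: VZJ

Answer: VZJ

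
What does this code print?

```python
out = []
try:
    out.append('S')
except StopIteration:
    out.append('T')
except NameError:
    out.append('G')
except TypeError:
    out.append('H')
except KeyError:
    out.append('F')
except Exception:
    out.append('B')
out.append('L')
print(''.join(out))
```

Execution trace: 'S' (try body, no exception) → 'L' (after the try/except). Output: SL

Answer: SL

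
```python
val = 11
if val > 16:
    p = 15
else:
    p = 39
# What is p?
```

Trace:
`val = 11` → val = 11
`if val > 16: ...` → val > 16 is False, take else branch → p = 39
So p = 39

Answer: 39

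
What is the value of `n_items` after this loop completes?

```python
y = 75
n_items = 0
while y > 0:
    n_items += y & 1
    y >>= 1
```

Count set bits in 75 (binary: 0b1001011)
`n_items` takes the values: 0 → 1 → 2 → 3 → 4

Answer: 4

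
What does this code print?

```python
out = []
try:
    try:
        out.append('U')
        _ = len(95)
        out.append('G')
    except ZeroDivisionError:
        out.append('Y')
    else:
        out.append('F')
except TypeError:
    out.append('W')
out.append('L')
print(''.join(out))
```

Execution trace: 'U' (try body) → 'W' (outer except TypeError) → 'L' (after the try/except). Output: UWL

Answer: UWL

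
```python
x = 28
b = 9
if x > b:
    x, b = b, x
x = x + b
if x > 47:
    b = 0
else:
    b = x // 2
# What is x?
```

Trace:
`x = 28` → x = 28
`b = 9` → b = 9
`if x > b: ...` → x > b is True → x = 9; b = 28
`x = x + b` → x = 37
`if x > 47: ...` → x > 47 is False, take else branch → b = 18
So x = 37

Answer: 37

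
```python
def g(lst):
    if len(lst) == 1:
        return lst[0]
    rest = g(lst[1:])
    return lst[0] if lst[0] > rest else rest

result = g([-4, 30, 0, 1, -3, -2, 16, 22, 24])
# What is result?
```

Recursive max over [-4, 30, 0, 1, -3, -2, 16, 22, 24] = 30

Answer: 30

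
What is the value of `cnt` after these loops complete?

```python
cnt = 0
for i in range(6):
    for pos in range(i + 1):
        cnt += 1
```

Triangle: 1 + 2 + ... + 6
`cnt` takes the values: 0 → 1 → 2 → 3 → 4 → 5 → 6 → 7 → 8 → 9 → 10 → 11 → 12 → 13 → 14 → 15 → 16 → 17 → 18 → 19 → 20 → 21

Answer: 21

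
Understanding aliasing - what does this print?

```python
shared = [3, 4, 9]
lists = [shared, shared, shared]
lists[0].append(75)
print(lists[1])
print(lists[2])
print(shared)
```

Key concept: list of same reference.
Step by step:
`shared = [3, 4, 9]` → shared = [3, 4, 9]
`lists = [shared, shared, shared]` → lists = [[3, 4, 9], [3, 4, 9], [3, 4, 9]]
`lists[0].append(75)` → shared = [3, 4, 9, 75]; lists = [[3, 4, 9, 75], [3, 4, 9, 75], [3, 4, 9, 75]]
`print(lists[1])` → prints [3, 4, 9, 75]
`print(lists[2])` → prints [3, 4, 9, 75]
`print(shared)` → prints [3, 4, 9, 75]

Answer:
[3, 4, 9, 75]
[3, 4, 9, 75]
[3, 4, 9, 75]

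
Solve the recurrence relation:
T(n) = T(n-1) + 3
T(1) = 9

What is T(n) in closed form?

Unrolling: T(n) = T(1) + 3·(n-1) = 9 + 3(n-1) = 3n + 6.

Answer: T(n) = 3n + 6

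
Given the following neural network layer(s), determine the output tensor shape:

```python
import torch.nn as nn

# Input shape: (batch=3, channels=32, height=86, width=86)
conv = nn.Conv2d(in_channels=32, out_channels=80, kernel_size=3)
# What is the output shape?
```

Input: (3, 32, 86, 86) -> Output: (3, 80, 84, 84)

Answer: (3, 80, 84, 84)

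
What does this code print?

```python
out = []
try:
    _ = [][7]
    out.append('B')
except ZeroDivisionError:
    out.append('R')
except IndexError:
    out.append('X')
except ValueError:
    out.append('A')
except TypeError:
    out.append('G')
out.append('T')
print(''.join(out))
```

Execution trace: 'X' (except IndexError) → 'T' (after the try/except). Output: XT

Answer: XT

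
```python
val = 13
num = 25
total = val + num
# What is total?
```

Trace:
`val = 13` → val = 13
`num = 25` → num = 25
`total = val + num` → total = 38
So total = 38

Answer: 38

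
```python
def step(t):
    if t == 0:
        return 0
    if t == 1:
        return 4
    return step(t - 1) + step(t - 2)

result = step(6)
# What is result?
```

Build up from base cases: step(0)=0, step(1)=4, step(2)=4, step(3)=8, step(4)=12, step(5)=20, step(6)=32

Answer: 32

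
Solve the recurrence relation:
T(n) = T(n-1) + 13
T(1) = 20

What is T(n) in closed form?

Unrolling: T(n) = T(1) + 13·(n-1) = 20 + 13(n-1) = 13n + 7.

Answer: T(n) = 13n + 7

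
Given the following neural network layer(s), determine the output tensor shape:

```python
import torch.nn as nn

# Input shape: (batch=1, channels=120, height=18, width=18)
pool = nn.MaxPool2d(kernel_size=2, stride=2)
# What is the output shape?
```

Input: (1, 120, 18, 18) -> Output: (1, 120, 9, 9)

Answer: (1, 120, 9, 9)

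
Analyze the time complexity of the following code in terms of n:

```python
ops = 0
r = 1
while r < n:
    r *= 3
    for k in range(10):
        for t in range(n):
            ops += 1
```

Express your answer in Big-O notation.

Each loop level contributes: log n × 1 × n. Multiplying the contributions gives O(n log n).

Answer: O(n log n)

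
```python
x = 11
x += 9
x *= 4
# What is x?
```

Trace:
`x = 11` → x = 11
`x += 9` → x = 20
`x *= 4` → x = 80
So x = 80

Answer: 80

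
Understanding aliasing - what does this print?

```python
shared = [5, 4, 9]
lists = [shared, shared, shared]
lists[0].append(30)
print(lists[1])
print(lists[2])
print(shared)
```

Key concept: list of same reference.
Step by step:
`shared = [5, 4, 9]` → shared = [5, 4, 9]
`lists = [shared, shared, shared]` → lists = [[5, 4, 9], [5, 4, 9], [5, 4, 9]]
`lists[0].append(30)` → shared = [5, 4, 9, 30]; lists = [[5, 4, 9, 30], [5, 4, 9, 30], [5, 4, 9, 30]]
`print(lists[1])` → prints [5, 4, 9, 30]
`print(lists[2])` → prints [5, 4, 9, 30]
`print(shared)` → prints [5, 4, 9, 30]

Answer:
[5, 4, 9, 30]
[5, 4, 9, 30]
[5, 4, 9, 30]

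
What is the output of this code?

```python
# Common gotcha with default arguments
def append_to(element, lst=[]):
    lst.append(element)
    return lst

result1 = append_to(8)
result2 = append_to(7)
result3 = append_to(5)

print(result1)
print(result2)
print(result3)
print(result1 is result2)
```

Key concept: mutable default argument gotcha.
Step by step:
`result1 = append_to(8)` → result1 = [8]
`result2 = append_to(7)` → result1 = [8, 7] (same object as result2); result2 = [8, 7] (same object as result1)
`result3 = append_to(5)` → result1 = [8, 7, 5] (same object as result2, result3); result2 = [8, 7, 5] (same object as result1, result3); result3 = [8, 7, 5] (same object as result1, result2)
`print(result1)` → prints [8, 7, 5]
`print(result2)` → prints [8, 7, 5]
`print(result3)` → prints [8, 7, 5]
`print(result1 is result2)` → prints True

Answer:
[8, 7, 5]
[8, 7, 5]
[8, 7, 5]
True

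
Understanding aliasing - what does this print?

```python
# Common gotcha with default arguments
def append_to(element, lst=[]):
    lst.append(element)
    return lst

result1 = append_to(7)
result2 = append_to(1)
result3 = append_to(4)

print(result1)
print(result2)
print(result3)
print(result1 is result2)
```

Key concept: mutable default argument gotcha.
Step by step:
`result1 = append_to(7)` → result1 = [7]
`result2 = append_to(1)` → result1 = [7, 1] (same object as result2); result2 = [7, 1] (same object as result1)
`result3 = append_to(4)` → result1 = [7, 1, 4] (same object as result2, result3); result2 = [7, 1, 4] (same object as result1, result3); result3 = [7, 1, 4] (same object as result1, result2)
`print(result1)` → prints [7, 1, 4]
`print(result2)` → prints [7, 1, 4]
`print(result3)` → prints [7, 1, 4]
`print(result1 is result2)` → prints True

Answer:
[7, 1, 4]
[7, 1, 4]
[7, 1, 4]
True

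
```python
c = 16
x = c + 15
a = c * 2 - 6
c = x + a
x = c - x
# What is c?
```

Trace:
`c = 16` → c = 16
`x = c + 15` → x = 31
`a = c * 2 - 6` → a = 26
`c = x + a` → c = 57
`x = c - x` → x = 26
So c = 57

Answer: 57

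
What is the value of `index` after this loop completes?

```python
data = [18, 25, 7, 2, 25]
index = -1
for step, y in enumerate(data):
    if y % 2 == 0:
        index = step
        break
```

First even number index in [18, 25, 7, 2, 25]
`index` takes the values: -1 → 0

Answer: 0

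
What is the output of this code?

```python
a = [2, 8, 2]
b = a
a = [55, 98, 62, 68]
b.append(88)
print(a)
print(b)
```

Key concept: rebinding vs mutation: a is rebound to a new list, b still points at the original.
Step by step:
`a = [2, 8, 2]` → a = [2, 8, 2]
`b = a` → b = [2, 8, 2] (same object as a)
`a = [55, 98, 62, 68]` → a = [55, 98, 62, 68]
`b.append(88)` → b = [2, 8, 2, 88]
`print(a)` → prints [55, 98, 62, 68]
`print(b)` → prints [2, 8, 2, 88]

Answer:
[55, 98, 62, 68]
[2, 8, 2, 88]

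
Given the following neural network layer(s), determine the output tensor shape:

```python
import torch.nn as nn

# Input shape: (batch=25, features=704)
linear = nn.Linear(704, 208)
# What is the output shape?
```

Input: (25, 704) -> Output: (25, 208)

Answer: (25, 208)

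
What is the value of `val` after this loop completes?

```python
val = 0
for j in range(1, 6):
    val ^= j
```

XOR of 1 to 5
`val` takes the values: 0 → 1 → 3 → 0 → 4 → 1

Answer: 1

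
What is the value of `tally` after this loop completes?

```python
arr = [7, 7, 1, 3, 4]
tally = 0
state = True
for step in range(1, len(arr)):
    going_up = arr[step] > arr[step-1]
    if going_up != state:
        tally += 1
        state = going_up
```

Count direction changes in [7, 7, 1, 3, 4]
`tally` takes the values: 0 → 1 → 2

Answer: 2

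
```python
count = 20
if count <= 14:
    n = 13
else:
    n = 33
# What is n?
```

Trace:
`count = 20` → count = 20
`if count <= 14: ...` → count <= 14 is False, take else branch → n = 33
So n = 33

Answer: 33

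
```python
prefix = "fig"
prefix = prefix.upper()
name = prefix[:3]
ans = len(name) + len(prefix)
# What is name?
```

Trace:
`prefix = "fig"` → prefix = 'fig'
`prefix = prefix.upper()` → prefix = 'FIG'
`name = prefix[:3]` → name = 'FIG'
`ans = len(name) + len(prefix)` → ans = 6
So name = 'FIG'

Answer: 'FIG'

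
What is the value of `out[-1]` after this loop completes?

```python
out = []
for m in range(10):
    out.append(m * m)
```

Last element of squares 0 to 9
`out` takes the values: [] → [0] → [0, 1] → [0, 1, 4] → [0, 1, 4, 9] → [0, 1, 4, 9, 16] → [0, 1, 4, 9, 16, 25] → [0, 1, 4, 9, 16, 25, 36] → [0, 1, 4, 9, 16, 25, 36, 49] → [0, 1, 4, 9, 16, 25, 36, 49, 64] → [0, 1, 4, 9, 16, 25, 36, 49, 64, 81]
So `out[-1]` = 81

Answer: 81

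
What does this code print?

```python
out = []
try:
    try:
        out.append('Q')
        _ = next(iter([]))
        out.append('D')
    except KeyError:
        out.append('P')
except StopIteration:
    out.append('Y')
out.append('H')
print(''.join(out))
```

Execution trace: 'Q' (try body) → 'Y' (outer except StopIteration) → 'H' (after the try/except). Output: QYH

Answer: QYH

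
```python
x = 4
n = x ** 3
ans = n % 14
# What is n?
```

Trace:
`x = 4` → x = 4
`n = x ** 3` → n = 64
`ans = n % 14` → ans = 8
So n = 64

Answer: 64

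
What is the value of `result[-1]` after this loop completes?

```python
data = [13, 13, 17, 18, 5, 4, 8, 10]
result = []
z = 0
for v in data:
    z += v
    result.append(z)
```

Cumulative sum ends at 88
`result` takes the values: [] → [13] → [13, 26] → [13, 26, 43] → [13, 26, 43, 61] → [13, 26, 43, 61, 66] → [13, 26, 43, 61, 66, 70] → [13, 26, 43, 61, 66, 70, 78] → [13, 26, 43, 61, 66, 70, 78, 88]
So `result[-1]` = 88

Answer: 88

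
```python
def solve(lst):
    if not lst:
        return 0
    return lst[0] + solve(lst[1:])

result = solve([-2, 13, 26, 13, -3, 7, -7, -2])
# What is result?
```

(-2) + 13 + 26 + 13 + (-3) + 7 + (-7) + (-2) + 0 = 45

Answer: 45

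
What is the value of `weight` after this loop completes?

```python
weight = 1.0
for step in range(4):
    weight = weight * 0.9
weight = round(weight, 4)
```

Exponential decay: 1.0 * 0.9^4
`weight` takes the values: 1.0 → 0.9 → 0.81 → 0.729 → 0.6561

Answer: 0.6561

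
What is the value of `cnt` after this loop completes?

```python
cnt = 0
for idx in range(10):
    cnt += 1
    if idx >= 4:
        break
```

Loop breaks when idx reaches 4, cnt is 5
`cnt` takes the values: 0 → 1 → 2 → 3 → 4 → 5

Answer: 5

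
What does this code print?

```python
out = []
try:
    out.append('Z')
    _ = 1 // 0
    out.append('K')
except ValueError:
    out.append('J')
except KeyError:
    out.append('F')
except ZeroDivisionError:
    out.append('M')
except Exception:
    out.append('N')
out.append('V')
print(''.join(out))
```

Execution trace: 'Z' (try body) → 'M' (except ZeroDivisionError) → 'V' (after the try/except). Output: ZMV

Answer: ZMV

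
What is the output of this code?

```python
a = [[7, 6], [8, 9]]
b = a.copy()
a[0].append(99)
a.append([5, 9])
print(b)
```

Key concept: shallow copy with nested lists.
Step by step:
`a = [[7, 6], [8, 9]]` → a = [[7, 6], [8, 9]]
`b = a.copy()` → b = [[7, 6], [8, 9]]
`a[0].append(99)` → a = [[7, 6, 99], [8, 9]]; b = [[7, 6, 99], [8, 9]]
`a.append([5, 9])` → a = [[7, 6, 99], [8, 9], [5, 9]]
`print(b)` → prints [[7, 6, 99], [8, 9]]

Answer: [[7, 6, 99], [8, 9]]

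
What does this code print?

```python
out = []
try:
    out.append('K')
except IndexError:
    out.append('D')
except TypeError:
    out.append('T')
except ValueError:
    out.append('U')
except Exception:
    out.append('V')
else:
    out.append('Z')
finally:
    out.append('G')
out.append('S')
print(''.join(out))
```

Execution trace: 'K' (try body, no exception) → 'Z' (else) → 'G' (finally) → 'S' (after the try/except). Output: KZGS

Answer: KZGS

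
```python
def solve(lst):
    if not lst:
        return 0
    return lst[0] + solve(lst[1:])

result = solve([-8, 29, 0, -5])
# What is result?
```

(-8) + 29 + 0 + (-5) + 0 = 16

Answer: 16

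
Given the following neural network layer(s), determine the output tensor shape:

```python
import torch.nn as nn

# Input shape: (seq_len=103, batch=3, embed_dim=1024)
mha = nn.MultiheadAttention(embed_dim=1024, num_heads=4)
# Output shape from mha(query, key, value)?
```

Input: (103, 3, 1024) -> Output: (103, 3, 1024)

Answer: (103, 3, 1024)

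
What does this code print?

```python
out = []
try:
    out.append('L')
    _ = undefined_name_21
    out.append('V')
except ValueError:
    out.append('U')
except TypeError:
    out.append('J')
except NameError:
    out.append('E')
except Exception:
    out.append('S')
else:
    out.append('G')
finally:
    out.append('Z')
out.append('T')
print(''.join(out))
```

Execution trace: 'L' (try body) → 'E' (except NameError) → 'Z' (finally) → 'T' (after the try/except). Output: LEZT

Answer: LEZT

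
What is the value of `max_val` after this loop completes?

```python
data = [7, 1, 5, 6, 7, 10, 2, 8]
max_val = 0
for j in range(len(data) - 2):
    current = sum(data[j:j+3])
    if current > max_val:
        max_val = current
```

Max sum of 3-element window in [7, 1, 5, 6, 7, 10, 2, 8]
`max_val` takes the values: 0 → 13 → 18 → 23

Answer: 23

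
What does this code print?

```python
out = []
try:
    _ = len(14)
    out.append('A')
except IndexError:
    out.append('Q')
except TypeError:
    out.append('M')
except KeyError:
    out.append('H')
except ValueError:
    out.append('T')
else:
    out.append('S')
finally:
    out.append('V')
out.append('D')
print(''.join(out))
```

Execution trace: 'M' (except TypeError) → 'V' (finally) → 'D' (after the try/except). Output: MVD

Answer: MVD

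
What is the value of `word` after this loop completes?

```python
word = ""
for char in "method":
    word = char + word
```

Reverse 'method'
`word` takes the values: "" → "m" → "em" → "tem" → "htem" → "ohtem" → "dohtem"

Answer: "dohtem"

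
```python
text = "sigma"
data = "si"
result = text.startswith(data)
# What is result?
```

Trace:
`text = "sigma"` → text = 'sigma'
`data = "si"` → data = 'si'
`result = text.startswith(data)` → result = True
So result = True

Answer: True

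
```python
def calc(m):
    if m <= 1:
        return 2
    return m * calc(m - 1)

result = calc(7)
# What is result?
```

calc(7) = 7 * 6 * 5 * 4 * 3 * 2 * 2 = 10080

Answer: 10080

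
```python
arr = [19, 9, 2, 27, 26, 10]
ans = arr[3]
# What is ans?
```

Trace:
`arr = [19, 9, 2, 27, 26, 10]` → arr = [19, 9, 2, 27, 26, 10]
`ans = arr[3]` → ans = 27
So ans = 27

Answer: 27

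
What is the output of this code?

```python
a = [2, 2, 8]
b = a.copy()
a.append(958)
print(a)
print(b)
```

Key concept: list.copy() creates independent copy.
Step by step:
`a = [2, 2, 8]` → a = [2, 2, 8]
`b = a.copy()` → b = [2, 2, 8]
`a.append(958)` → a = [2, 2, 8, 958]
`print(a)` → prints [2, 2, 8, 958]
`print(b)` → prints [2, 2, 8]

Answer:
[2, 2, 8, 958]
[2, 2, 8]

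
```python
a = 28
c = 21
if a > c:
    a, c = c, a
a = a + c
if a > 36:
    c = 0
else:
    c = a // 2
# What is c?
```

Trace:
`a = 28` → a = 28
`c = 21` → c = 21
`if a > c: ...` → a > c is True → a = 21; c = 28
`a = a + c` → a = 49
`if a > 36: ...` → a > 36 is True → c = 0
So c = 0

Answer: 0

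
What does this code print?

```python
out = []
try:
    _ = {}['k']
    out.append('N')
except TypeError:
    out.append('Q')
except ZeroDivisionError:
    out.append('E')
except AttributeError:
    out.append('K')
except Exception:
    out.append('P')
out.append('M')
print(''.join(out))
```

Execution trace: 'P' (except Exception) → 'M' (after the try/except). Output: PM

Answer: PM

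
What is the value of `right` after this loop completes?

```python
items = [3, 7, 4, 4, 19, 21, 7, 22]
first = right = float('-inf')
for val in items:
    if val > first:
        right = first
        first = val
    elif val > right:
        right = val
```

Second largest (with repeats) in [3, 7, 4, 4, 19, 21, 7, 22]
`right` takes the values: -inf → 3 → 4 → 7 → 19 → 21

Answer: 21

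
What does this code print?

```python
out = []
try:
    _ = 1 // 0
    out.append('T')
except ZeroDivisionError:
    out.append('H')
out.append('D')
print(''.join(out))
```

Execution trace: 'H' (except ZeroDivisionError) → 'D' (after the try/except). Output: HD

Answer: HD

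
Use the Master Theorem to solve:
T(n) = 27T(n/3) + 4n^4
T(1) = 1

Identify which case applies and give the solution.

a=27, b=3, f(n)=4n^4. log_3(27) = 3. Since c=4 > 3 and the regularity condition holds (27(n/3)^4 = (27/3^4)n^4 with 27/3^4 < 1), Case 3 applies: T(n) = Θ(f(n)) = O(n^4).

Answer: O(n^4) - Case 3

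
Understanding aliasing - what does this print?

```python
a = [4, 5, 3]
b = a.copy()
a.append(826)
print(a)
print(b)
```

Key concept: list.copy() creates independent copy.
Step by step:
`a = [4, 5, 3]` → a = [4, 5, 3]
`b = a.copy()` → b = [4, 5, 3]
`a.append(826)` → a = [4, 5, 3, 826]
`print(a)` → prints [4, 5, 3, 826]
`print(b)` → prints [4, 5, 3]

Answer:
[4, 5, 3, 826]
[4, 5, 3]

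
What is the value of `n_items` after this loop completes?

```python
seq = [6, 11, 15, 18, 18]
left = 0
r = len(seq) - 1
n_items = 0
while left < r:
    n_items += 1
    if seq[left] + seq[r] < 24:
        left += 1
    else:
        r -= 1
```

Steps to find pair summing to 24
`n_items` takes the values: 0 → 1 → 2 → 3 → 4

Answer: 4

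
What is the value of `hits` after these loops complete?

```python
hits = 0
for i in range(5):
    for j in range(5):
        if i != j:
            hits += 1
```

5² - 5 (exclude diagonal)
`hits` takes the values: 0 → 1 → 2 → 3 → 4 → 5 → 6 → 7 → 8 → 9 → 10 → 11 → 12 → 13 → 14 → 15 → 16 → 17 → 18 → 19 → 20

Answer: 20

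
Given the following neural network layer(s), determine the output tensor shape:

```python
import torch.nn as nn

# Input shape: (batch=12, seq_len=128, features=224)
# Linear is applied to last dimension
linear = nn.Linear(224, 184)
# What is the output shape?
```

Input: (12, 128, 224) -> Output: (12, 128, 184)

Answer: (12, 128, 184)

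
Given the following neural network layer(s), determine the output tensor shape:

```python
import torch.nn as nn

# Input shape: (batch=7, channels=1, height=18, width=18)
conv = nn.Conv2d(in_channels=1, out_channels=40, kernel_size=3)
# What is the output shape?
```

Input: (7, 1, 18, 18) -> Output: (7, 40, 16, 16)

Answer: (7, 40, 16, 16)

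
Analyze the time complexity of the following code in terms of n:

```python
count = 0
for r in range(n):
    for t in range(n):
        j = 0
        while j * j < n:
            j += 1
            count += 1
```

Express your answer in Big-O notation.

Each loop level contributes: n × n × √n. Multiplying the contributions gives O(n^2√n).

Answer: O(n^2√n)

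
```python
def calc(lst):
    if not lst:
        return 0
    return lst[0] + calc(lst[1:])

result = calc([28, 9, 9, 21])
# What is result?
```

28 + 9 + 9 + 21 + 0 = 67

Answer: 67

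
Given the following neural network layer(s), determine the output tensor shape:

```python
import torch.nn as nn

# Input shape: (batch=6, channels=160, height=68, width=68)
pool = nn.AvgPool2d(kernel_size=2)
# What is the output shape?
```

Input: (6, 160, 68, 68) -> Output: (6, 160, 34, 34)

Answer: (6, 160, 34, 34)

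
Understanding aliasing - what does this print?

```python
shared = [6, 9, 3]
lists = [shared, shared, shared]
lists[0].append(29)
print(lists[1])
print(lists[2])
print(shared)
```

Key concept: list of same reference.
Step by step:
`shared = [6, 9, 3]` → shared = [6, 9, 3]
`lists = [shared, shared, shared]` → lists = [[6, 9, 3], [6, 9, 3], [6, 9, 3]]
`lists[0].append(29)` → shared = [6, 9, 3, 29]; lists = [[6, 9, 3, 29], [6, 9, 3, 29], [6, 9, 3, 29]]
`print(lists[1])` → prints [6, 9, 3, 29]
`print(lists[2])` → prints [6, 9, 3, 29]
`print(shared)` → prints [6, 9, 3, 29]

Answer:
[6, 9, 3, 29]
[6, 9, 3, 29]
[6, 9, 3, 29]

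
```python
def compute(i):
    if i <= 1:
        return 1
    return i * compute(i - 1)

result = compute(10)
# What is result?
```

compute(10) = 10 * 9 * 8 * 7 * 6 * 5 * 4 * 3 * 2 * 1 = 3628800

Answer: 3628800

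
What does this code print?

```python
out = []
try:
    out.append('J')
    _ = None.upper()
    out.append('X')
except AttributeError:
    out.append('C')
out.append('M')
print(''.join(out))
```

Execution trace: 'J' (try body) → 'C' (except AttributeError) → 'M' (after the try/except). Output: JCM

Answer: JCM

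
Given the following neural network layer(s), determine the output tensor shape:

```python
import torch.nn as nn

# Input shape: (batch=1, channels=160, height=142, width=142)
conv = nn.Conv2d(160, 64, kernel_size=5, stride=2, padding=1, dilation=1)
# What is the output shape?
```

Input: (1, 160, 142, 142) -> Output: (1, 64, 70, 70)

Answer: (1, 64, 70, 70)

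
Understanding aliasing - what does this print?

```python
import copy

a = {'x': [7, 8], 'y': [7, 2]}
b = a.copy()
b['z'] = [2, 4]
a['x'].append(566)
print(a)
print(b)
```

Key concept: shallow copy of dict with mutable values.
Step by step:
`a = {'x': [7, 8], 'y': [7, 2]}` → a = {'x': [7, 8], 'y': [7, 2]}
`b = a.copy()` → b = {'x': [7, 8], 'y': [7, 2]}
`b['z'] = [2, 4]` → b = {'x': [7, 8], 'y': [7, 2], 'z': [2, 4]}
`a['x'].append(566)` → a = {'x': [7, 8, 566], 'y': [7, 2]}; b = {'x': [7, 8, 566], 'y': [7, 2], 'z': [2, 4]}
`print(a)` → prints {'x': [7, 8, 566], 'y': [7, 2]}
`print(b)` → prints {'x': [7, 8, 566], 'y': [7, 2], 'z': [2, 4]}

Answer:
{'x': [7, 8, 566], 'y': [7, 2]}
{'x': [7, 8, 566], 'y': [7, 2], 'z': [2, 4]}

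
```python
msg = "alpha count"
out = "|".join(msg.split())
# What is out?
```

Trace:
`msg = "alpha count"` → msg = 'alpha count'
`out = "|".join(msg.split())` → out = 'alpha|count'
So out = 'alpha|count'

Answer: 'alpha|count'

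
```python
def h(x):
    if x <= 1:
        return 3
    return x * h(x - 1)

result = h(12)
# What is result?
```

h(12) = 12 * 11 * 10 * 9 * 8 * 7 * 6 * 5 * 4 * 3 * 2 * 3 = 1437004800

Answer: 1437004800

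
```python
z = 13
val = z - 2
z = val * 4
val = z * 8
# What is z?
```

Trace:
`z = 13` → z = 13
`val = z - 2` → val = 11
`z = val * 4` → z = 44
`val = z * 8` → val = 352
So z = 44

Answer: 44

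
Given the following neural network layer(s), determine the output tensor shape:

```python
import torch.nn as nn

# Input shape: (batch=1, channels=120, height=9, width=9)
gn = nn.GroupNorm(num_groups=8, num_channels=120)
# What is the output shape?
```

Input: (1, 120, 9, 9) -> Output: (1, 120, 9, 9)

Answer: (1, 120, 9, 9)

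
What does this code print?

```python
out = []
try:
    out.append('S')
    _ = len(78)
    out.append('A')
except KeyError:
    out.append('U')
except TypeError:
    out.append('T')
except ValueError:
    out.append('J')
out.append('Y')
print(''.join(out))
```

Execution trace: 'S' (try body) → 'T' (except TypeError) → 'Y' (after the try/except). Output: STY

Answer: STY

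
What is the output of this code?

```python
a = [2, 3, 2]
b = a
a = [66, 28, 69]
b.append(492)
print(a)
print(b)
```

Key concept: rebinding vs mutation: a is rebound to a new list, b still points at the original.
Step by step:
`a = [2, 3, 2]` → a = [2, 3, 2]
`b = a` → b = [2, 3, 2] (same object as a)
`a = [66, 28, 69]` → a = [66, 28, 69]
`b.append(492)` → b = [2, 3, 2, 492]
`print(a)` → prints [66, 28, 69]
`print(b)` → prints [2, 3, 2, 492]

Answer:
[66, 28, 69]
[2, 3, 2, 492]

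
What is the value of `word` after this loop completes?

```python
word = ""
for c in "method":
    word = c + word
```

Reverse 'method'
`word` takes the values: "" → "m" → "em" → "tem" → "htem" → "ohtem" → "dohtem"

Answer: "dohtem"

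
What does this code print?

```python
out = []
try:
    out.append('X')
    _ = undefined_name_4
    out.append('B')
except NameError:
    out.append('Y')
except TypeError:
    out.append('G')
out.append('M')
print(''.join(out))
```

Execution trace: 'X' (try body) → 'Y' (except NameError) → 'M' (after the try/except). Output: XYM

Answer: XYM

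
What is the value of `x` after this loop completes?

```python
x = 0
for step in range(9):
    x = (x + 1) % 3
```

Increment mod 3, 9 times = 0
`x` takes the values: 0 → 1 → 2 → 0 → 1 → 2 → 0 → 1 → 2 → 0

Answer: 0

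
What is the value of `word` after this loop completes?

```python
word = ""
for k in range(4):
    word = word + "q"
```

Repeat 'q' 4 times
`word` takes the values: "" → "q" → "qq" → "qqq" → "qqqq"

Answer: "qqqq"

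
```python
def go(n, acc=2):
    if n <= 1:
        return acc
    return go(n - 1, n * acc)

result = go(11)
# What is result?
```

Accumulator trace (n, acc): (11, 2) -> (10, 22) -> (9, 220) -> (8, 1980) -> (7, 15840) -> (6, 110880) -> (5, 665280) -> (4, 3326400) -> (3, 13305600) -> (2, 39916800) -> (1, 79833600) -> return 79833600

Answer: 79833600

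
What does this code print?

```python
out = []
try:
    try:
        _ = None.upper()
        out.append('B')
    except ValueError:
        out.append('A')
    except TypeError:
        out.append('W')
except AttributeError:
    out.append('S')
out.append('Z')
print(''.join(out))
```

Execution trace: 'S' (outer except AttributeError) → 'Z' (after the try/except). Output: SZ

Answer: SZ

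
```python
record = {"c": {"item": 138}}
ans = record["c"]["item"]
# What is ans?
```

Trace:
`record = {"c": {"item": 138}}` → record = {'c': {'item': 138}}
`ans = record["c"]["item"]` → ans = 138
So ans = 138

Answer: 138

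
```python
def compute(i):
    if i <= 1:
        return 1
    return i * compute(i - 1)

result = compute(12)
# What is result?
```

compute(12) = 12 * 11 * 10 * 9 * 8 * 7 * 6 * 5 * 4 * 3 * 2 * 1 = 479001600

Answer: 479001600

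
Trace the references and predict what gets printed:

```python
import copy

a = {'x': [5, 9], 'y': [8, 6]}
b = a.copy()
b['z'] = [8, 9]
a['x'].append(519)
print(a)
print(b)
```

Key concept: shallow copy of dict with mutable values.
Step by step:
`a = {'x': [5, 9], 'y': [8, 6]}` → a = {'x': [5, 9], 'y': [8, 6]}
`b = a.copy()` → b = {'x': [5, 9], 'y': [8, 6]}
`b['z'] = [8, 9]` → b = {'x': [5, 9], 'y': [8, 6], 'z': [8, 9]}
`a['x'].append(519)` → a = {'x': [5, 9, 519], 'y': [8, 6]}; b = {'x': [5, 9, 519], 'y': [8, 6], 'z': [8, 9]}
`print(a)` → prints {'x': [5, 9, 519], 'y': [8, 6]}
`print(b)` → prints {'x': [5, 9, 519], 'y': [8, 6], 'z': [8, 9]}

Answer:
{'x': [5, 9, 519], 'y': [8, 6]}
{'x': [5, 9, 519], 'y': [8, 6], 'z': [8, 9]}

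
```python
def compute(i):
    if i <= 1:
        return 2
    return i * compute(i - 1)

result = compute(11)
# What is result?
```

compute(11) = 11 * 10 * 9 * 8 * 7 * 6 * 5 * 4 * 3 * 2 * 2 = 79833600

Answer: 79833600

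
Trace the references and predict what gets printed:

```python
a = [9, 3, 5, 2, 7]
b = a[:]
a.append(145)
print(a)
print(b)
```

Key concept: slice [:] creates copy.
Step by step:
`a = [9, 3, 5, 2, 7]` → a = [9, 3, 5, 2, 7]
`b = a[:]` → b = [9, 3, 5, 2, 7]
`a.append(145)` → a = [9, 3, 5, 2, 7, 145]
`print(a)` → prints [9, 3, 5, 2, 7, 145]
`print(b)` → prints [9, 3, 5, 2, 7]

Answer:
[9, 3, 5, 2, 7, 145]
[9, 3, 5, 2, 7]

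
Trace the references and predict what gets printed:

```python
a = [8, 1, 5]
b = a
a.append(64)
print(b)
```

Key concept: basic list aliasing.
Step by step:
`a = [8, 1, 5]` → a = [8, 1, 5]
`b = a` → b = [8, 1, 5] (same object as a)
`a.append(64)` → a = [8, 1, 5, 64] (same object as b); b = [8, 1, 5, 64] (same object as a)
`print(b)` → prints [8, 1, 5, 64]

Answer: [8, 1, 5, 64]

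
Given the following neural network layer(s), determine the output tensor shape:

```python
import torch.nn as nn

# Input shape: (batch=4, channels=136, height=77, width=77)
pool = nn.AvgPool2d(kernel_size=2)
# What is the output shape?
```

Input: (4, 136, 77, 77) -> Output: (4, 136, 38, 38)

Answer: (4, 136, 38, 38)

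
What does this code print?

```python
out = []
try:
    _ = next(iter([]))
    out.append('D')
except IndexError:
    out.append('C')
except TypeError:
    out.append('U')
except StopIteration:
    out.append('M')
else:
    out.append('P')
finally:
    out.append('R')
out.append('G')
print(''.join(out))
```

Execution trace: 'M' (except StopIteration) → 'R' (finally) → 'G' (after the try/except). Output: MRG

Answer: MRG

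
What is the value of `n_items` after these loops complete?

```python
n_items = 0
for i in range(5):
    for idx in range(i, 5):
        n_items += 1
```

Upper triangle: 5 + 4 + ... + 1
`n_items` takes the values: 0 → 1 → 2 → 3 → 4 → 5 → 6 → 7 → 8 → 9 → 10 → 11 → 12 → 13 → 14 → 15

Answer: 15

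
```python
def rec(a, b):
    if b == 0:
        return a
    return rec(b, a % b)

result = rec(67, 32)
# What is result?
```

rec(67, 32) -> rec(32, 3) -> rec(3, 2) -> rec(2, 1) -> rec(1, 0) -> 1

Answer: 1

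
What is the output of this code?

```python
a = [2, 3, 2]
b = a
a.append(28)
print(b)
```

Key concept: basic list aliasing.
Step by step:
`a = [2, 3, 2]` → a = [2, 3, 2]
`b = a` → b = [2, 3, 2] (same object as a)
`a.append(28)` → a = [2, 3, 2, 28] (same object as b); b = [2, 3, 2, 28] (same object as a)
`print(b)` → prints [2, 3, 2, 28]

Answer: [2, 3, 2, 28]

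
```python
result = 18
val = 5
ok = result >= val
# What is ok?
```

Trace:
`result = 18` → result = 18
`val = 5` → val = 5
`ok = result >= val` → ok = True
So ok = True

Answer: True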